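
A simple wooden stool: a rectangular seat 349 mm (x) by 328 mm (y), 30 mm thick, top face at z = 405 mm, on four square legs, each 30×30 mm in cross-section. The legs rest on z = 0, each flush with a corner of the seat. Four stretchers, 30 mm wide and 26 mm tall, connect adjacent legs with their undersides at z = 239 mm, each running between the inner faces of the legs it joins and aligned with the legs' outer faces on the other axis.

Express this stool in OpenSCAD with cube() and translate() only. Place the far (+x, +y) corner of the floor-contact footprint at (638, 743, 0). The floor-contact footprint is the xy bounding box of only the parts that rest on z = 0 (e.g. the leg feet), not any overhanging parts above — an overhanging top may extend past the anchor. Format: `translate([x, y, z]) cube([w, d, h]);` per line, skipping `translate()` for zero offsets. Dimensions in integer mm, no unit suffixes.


translate([289, 415, 375]) cube([349, 328, 30]);
translate([289, 415, 0]) cube([30, 30, 375]);
translate([608, 415, 0]) cube([30, 30, 375]);
translate([289, 713, 0]) cube([30, 30, 375]);
translate([608, 713, 0]) cube([30, 30, 375]);
translate([319, 415, 239]) cube([289, 30, 26]);
translate([319, 713, 239]) cube([289, 30, 26]);
translate([289, 445, 239]) cube([30, 268, 26]);
translate([608, 445, 239]) cube([30, 268, 26]);


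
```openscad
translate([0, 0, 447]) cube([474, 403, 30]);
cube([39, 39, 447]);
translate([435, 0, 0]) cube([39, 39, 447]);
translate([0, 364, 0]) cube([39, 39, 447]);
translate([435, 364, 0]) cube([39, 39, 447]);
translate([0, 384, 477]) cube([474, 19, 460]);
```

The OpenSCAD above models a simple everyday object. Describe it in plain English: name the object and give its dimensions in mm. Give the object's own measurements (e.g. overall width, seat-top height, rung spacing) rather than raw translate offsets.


A chair. The seat is a 474×403×30 mm slab with its top at z = 477 mm, on four 39×39 mm corner legs (flush with the seat edges, standing on z = 0). A flat backrest 19 mm thick, 460 mm tall, spans the full seat width and rises from the seat top along its +y edge, rear face flush with the rear of the seat.


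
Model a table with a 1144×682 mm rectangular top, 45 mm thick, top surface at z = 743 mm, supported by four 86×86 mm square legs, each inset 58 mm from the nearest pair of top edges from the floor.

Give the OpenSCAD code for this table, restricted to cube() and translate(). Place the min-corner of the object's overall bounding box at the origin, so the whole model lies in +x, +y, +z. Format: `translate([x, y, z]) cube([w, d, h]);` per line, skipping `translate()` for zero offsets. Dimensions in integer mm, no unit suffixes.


translate([0, 0, 698]) cube([1144, 682, 45]);
translate([58, 58, 0]) cube([86, 86, 698]);
translate([1000, 58, 0]) cube([86, 86, 698]);
translate([58, 538, 0]) cube([86, 86, 698]);
translate([1000, 538, 0]) cube([86, 86, 698]);


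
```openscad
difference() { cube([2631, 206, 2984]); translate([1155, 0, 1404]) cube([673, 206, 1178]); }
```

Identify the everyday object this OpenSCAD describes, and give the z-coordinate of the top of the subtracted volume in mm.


A wall with a window opening. The window head height is 2582 mm.

A wall with a rectangular opening subtracted — a window. Sill at z = 1404, opening 1178 mm tall, so the head is at 1404 + 1178 = 2582 mm.


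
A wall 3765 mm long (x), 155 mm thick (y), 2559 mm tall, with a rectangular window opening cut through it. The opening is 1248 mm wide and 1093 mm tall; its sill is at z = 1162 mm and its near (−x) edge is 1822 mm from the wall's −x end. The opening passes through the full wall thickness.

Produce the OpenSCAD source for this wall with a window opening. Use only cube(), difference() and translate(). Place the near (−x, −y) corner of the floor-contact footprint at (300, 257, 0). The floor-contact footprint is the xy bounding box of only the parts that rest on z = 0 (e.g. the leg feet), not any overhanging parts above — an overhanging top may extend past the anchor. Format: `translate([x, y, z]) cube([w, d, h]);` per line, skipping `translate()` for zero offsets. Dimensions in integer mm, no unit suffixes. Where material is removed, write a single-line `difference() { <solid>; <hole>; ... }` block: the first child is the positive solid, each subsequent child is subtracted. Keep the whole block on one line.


difference() { translate([300, 257, 0]) cube([3765, 155, 2559]); translate([2122, 257, 1162]) cube([1248, 155, 1093]); }


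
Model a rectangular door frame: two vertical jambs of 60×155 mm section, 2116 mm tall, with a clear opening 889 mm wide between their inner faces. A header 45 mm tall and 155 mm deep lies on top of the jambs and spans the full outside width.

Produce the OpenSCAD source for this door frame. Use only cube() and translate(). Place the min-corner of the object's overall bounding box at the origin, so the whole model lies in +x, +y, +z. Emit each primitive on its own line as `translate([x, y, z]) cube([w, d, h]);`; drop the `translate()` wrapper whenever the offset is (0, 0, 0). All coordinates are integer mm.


cube([60, 155, 2116]);
translate([949, 0, 0]) cube([60, 155, 2116]);
translate([0, 0, 2116]) cube([1009, 155, 45]);


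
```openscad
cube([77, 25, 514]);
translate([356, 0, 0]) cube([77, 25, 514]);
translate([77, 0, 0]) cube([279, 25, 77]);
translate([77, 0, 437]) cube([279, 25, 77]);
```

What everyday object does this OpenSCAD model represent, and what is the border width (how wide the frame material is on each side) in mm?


A picture frame. The border width is 77 mm.

Four thin pieces enclosing a rectangular opening — a picture frame. The two full-height stiles are 514 mm tall; the top rail sits at z = 437 and is 77 mm tall, so the border above the opening is 514 − 437 = 77 mm, matching the stile x-width.


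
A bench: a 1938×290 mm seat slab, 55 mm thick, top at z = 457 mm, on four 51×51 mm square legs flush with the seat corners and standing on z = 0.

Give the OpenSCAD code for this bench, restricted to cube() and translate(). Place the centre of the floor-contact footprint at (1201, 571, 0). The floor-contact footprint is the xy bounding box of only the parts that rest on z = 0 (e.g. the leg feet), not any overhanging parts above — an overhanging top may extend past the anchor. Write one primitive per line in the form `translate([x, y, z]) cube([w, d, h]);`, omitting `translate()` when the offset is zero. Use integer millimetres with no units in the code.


translate([232, 426, 402]) cube([1938, 290, 55]);
translate([232, 426, 0]) cube([51, 51, 402]);
translate([232, 665, 0]) cube([51, 51, 402]);
translate([2119, 426, 0]) cube([51, 51, 402]);
translate([2119, 665, 0]) cube([51, 51, 402]);


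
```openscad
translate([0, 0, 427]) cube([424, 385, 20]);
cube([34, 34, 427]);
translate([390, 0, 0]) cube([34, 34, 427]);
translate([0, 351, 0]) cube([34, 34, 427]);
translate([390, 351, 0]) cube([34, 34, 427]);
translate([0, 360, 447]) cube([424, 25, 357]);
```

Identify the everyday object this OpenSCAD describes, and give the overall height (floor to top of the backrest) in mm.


A chair. The overall height is 804 mm.

A slab on four corner posts with a tall panel at the back — a chair. The seat slab sits at z = 427 with thickness 20, and the 357 mm backrest starts at the seat top, so the overall height is 427 + 20 + 357 = 804 mm.


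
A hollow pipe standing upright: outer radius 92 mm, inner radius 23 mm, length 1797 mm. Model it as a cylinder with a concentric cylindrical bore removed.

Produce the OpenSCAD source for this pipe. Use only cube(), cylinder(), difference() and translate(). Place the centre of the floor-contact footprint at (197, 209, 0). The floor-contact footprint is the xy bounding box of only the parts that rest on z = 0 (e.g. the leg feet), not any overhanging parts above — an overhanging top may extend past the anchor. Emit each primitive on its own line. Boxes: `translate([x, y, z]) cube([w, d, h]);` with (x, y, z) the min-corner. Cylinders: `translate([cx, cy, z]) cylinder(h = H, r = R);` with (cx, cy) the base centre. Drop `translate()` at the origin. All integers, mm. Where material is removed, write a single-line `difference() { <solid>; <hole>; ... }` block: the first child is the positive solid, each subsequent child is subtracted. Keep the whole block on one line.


difference() { translate([197, 209, 0]) cylinder(h = 1797, r = 92); translate([197, 209, 0]) cylinder(h = 1797, r = 23); }


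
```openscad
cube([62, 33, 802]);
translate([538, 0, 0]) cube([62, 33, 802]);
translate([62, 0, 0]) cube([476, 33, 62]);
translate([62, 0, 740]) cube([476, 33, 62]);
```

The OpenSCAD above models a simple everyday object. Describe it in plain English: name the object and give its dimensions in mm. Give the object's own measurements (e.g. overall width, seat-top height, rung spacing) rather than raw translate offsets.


A rectangular picture frame lying in the x–z plane (depth along y). The opening is 476 mm wide (x) by 678 mm tall (z), surrounded by a border 62 mm wide on all four sides. The frame is 33 mm deep and is made of two full-height vertical stiles with two horizontal rails fitted between them.


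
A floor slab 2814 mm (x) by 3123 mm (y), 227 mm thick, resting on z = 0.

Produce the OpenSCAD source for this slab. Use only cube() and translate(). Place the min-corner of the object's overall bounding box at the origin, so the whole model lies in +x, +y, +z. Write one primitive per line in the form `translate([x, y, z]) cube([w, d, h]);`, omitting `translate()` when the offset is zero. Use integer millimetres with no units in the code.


cube([2814, 3123, 227]);


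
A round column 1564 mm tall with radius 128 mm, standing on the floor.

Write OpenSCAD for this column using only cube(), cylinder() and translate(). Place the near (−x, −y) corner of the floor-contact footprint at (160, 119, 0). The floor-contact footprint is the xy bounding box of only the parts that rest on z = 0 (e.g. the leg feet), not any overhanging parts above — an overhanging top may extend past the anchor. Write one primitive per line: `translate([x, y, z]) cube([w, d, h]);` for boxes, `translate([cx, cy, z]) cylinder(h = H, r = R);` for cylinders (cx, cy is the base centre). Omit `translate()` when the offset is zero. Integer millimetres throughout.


translate([288, 247, 0]) cylinder(h = 1564, r = 128);


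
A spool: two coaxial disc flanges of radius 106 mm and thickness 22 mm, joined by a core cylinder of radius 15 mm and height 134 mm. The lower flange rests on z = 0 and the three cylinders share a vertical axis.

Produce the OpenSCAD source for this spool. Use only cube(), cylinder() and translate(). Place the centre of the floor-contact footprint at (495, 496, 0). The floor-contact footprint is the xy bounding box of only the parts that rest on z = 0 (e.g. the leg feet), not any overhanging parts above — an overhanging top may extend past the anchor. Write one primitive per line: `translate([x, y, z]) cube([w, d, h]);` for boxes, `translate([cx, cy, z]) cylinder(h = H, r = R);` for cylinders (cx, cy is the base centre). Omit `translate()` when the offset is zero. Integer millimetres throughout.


translate([495, 496, 0]) cylinder(h = 22, r = 106);
translate([495, 496, 22]) cylinder(h = 134, r = 15);
translate([495, 496, 156]) cylinder(h = 22, r = 106);


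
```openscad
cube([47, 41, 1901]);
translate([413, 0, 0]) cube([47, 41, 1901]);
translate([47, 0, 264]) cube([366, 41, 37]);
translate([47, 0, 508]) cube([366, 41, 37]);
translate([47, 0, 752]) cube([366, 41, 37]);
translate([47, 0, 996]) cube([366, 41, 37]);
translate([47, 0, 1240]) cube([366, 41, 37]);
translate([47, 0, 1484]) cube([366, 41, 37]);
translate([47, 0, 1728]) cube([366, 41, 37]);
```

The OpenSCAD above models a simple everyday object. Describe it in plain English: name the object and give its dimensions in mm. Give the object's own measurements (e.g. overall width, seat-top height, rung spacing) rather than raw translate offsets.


A straight ladder. Two 47×41 mm vertical rails, 1901 mm tall, stand 460 mm apart (outside-to-outside) with their front faces coplanar on the −y side. 7 rungs, each 41 mm deep and 37 mm tall, span between the inner faces of the rails, front faces flush with the rails. The lowest rung's underside is at z = 264 mm and rungs are spaced 244 mm apart (underside to underside).


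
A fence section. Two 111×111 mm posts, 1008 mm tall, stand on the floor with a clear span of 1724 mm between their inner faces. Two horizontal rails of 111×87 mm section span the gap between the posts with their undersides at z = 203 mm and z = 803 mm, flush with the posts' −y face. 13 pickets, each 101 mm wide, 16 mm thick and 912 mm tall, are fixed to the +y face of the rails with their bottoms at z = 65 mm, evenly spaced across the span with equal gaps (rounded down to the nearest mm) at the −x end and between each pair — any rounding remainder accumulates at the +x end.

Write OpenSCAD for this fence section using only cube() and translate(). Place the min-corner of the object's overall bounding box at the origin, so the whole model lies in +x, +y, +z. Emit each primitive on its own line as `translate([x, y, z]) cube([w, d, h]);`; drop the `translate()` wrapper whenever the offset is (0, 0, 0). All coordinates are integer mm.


cube([111, 111, 1008]);
translate([1835, 0, 0]) cube([111, 111, 1008]);
translate([111, 0, 203]) cube([1724, 111, 87]);
translate([111, 0, 803]) cube([1724, 111, 87]);
translate([140, 111, 65]) cube([101, 16, 912]);
translate([270, 111, 65]) cube([101, 16, 912]);
translate([400, 111, 65]) cube([101, 16, 912]);
translate([530, 111, 65]) cube([101, 16, 912]);
translate([660, 111, 65]) cube([101, 16, 912]);
translate([790, 111, 65]) cube([101, 16, 912]);
translate([920, 111, 65]) cube([101, 16, 912]);
translate([1050, 111, 65]) cube([101, 16, 912]);
translate([1180, 111, 65]) cube([101, 16, 912]);
translate([1310, 111, 65]) cube([101, 16, 912]);
translate([1440, 111, 65]) cube([101, 16, 912]);
translate([1570, 111, 65]) cube([101, 16, 912]);
translate([1700, 111, 65]) cube([101, 16, 912]);


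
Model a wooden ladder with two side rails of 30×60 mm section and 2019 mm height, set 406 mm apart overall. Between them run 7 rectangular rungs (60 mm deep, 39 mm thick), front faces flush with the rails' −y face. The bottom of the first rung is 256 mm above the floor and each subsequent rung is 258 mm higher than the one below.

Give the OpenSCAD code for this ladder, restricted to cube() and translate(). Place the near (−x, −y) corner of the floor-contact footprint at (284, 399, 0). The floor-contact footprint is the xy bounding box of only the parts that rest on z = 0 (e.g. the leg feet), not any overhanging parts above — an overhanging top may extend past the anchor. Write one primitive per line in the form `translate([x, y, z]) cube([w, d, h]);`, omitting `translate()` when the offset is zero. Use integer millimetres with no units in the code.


translate([284, 399, 0]) cube([30, 60, 2019]);
translate([660, 399, 0]) cube([30, 60, 2019]);
translate([314, 399, 256]) cube([346, 60, 39]);
translate([314, 399, 514]) cube([346, 60, 39]);
translate([314, 399, 772]) cube([346, 60, 39]);
translate([314, 399, 1030]) cube([346, 60, 39]);
translate([314, 399, 1288]) cube([346, 60, 39]);
translate([314, 399, 1546]) cube([346, 60, 39]);
translate([314, 399, 1804]) cube([346, 60, 39]);


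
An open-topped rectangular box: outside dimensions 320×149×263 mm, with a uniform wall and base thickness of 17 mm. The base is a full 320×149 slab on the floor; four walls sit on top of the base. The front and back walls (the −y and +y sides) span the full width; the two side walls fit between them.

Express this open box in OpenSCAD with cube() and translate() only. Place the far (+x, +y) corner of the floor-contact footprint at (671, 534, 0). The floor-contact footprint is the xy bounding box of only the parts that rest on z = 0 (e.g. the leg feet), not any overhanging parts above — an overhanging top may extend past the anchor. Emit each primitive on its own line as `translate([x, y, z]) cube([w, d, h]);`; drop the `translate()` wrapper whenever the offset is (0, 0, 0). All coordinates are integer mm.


translate([351, 385, 0]) cube([320, 149, 17]);
translate([351, 385, 17]) cube([320, 17, 246]);
translate([351, 517, 17]) cube([320, 17, 246]);
translate([351, 402, 17]) cube([17, 115, 246]);
translate([654, 402, 17]) cube([17, 115, 246]);


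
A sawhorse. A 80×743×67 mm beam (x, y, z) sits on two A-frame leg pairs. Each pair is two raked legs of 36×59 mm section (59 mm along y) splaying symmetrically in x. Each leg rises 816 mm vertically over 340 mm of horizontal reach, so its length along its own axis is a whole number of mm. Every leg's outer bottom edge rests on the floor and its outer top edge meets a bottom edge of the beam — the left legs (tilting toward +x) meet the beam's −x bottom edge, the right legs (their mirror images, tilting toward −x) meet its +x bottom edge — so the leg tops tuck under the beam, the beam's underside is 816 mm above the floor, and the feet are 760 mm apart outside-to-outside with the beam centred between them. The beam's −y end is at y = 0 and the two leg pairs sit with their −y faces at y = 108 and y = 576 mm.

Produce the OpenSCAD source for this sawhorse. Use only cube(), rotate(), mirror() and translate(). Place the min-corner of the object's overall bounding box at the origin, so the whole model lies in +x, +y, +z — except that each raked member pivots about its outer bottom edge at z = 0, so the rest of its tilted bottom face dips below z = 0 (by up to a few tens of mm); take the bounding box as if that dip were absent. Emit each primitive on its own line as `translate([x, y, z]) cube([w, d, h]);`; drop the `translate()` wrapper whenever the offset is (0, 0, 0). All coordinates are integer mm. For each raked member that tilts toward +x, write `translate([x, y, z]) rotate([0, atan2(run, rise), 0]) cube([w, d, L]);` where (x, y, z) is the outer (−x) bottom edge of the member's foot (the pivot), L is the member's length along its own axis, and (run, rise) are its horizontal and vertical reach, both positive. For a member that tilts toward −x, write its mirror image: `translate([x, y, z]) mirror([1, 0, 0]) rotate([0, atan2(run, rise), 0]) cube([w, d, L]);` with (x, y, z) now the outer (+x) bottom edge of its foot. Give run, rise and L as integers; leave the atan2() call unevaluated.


translate([340, 0, 816]) cube([80, 743, 67]);
translate([0, 108, 0]) rotate([0, atan2(340, 816), 0]) cube([36, 59, 884]);
translate([760, 108, 0]) mirror([1, 0, 0]) rotate([0, atan2(340, 816), 0]) cube([36, 59, 884]);
translate([0, 576, 0]) rotate([0, atan2(340, 816), 0]) cube([36, 59, 884]);
translate([760, 576, 0]) mirror([1, 0, 0]) rotate([0, atan2(340, 816), 0]) cube([36, 59, 884]);


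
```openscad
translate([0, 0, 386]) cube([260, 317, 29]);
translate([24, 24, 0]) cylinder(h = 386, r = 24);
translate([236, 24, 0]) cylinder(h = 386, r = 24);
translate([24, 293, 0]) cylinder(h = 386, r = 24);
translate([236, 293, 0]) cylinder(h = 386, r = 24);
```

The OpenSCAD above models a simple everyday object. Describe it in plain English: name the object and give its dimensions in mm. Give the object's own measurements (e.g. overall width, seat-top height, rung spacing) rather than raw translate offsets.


A four-legged stool. The seat is a 260×317×29 mm slab whose top surface is at z = 415 mm; four round legs, each 48 mm in diameter, run from the floor (z = 0) to the underside of the seat, each leg's axis is inset half a diameter from the nearest pair of seat edges (so the leg's bounding box is flush with the corner).


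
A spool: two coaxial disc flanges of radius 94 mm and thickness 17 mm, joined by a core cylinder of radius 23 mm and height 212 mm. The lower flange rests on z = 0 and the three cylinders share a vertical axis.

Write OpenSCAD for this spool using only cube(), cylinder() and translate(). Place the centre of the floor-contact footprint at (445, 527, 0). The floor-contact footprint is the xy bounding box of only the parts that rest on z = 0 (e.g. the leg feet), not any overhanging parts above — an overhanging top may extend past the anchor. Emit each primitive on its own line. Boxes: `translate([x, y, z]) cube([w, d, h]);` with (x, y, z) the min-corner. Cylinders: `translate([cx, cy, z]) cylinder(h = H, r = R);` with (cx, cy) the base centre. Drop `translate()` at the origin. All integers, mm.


translate([445, 527, 0]) cylinder(h = 17, r = 94);
translate([445, 527, 17]) cylinder(h = 212, r = 23);
translate([445, 527, 229]) cylinder(h = 17, r = 94);


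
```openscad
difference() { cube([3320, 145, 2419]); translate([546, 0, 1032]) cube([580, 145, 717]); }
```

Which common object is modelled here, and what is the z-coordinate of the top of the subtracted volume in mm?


A wall with a window opening. The window head height is 1749 mm.

A wall with a rectangular opening subtracted — a window. Sill at z = 1032, opening 717 mm tall, so the head is at 1032 + 717 = 1749 mm.


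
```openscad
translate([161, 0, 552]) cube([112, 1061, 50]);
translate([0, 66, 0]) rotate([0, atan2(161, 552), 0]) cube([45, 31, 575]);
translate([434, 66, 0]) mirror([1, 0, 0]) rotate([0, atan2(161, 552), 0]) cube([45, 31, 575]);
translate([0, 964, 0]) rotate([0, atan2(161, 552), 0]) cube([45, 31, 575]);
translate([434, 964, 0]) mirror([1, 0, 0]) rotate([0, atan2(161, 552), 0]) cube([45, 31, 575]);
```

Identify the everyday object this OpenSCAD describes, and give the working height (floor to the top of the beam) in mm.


A sawhorse. The overall height is 602 mm.

A beam across two mirrored pairs of raked legs — a sawhorse. The beam's underside is at z = 552 (matching the legs' vertical rise in atan2(161, 552)) and the beam is 50 mm tall, so its top is at 552 + 50 = 602 mm. The raked legs top out at the beam's underside, so that is the highest point.


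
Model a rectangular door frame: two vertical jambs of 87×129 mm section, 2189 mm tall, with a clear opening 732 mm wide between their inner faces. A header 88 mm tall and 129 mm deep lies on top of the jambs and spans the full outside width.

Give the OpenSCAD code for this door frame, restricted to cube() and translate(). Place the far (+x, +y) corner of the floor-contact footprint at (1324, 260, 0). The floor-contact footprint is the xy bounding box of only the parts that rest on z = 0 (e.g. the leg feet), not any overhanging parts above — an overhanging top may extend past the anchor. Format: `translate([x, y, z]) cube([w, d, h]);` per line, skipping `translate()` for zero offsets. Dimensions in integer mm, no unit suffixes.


translate([418, 131, 0]) cube([87, 129, 2189]);
translate([1237, 131, 0]) cube([87, 129, 2189]);
translate([418, 131, 2189]) cube([906, 129, 88]);


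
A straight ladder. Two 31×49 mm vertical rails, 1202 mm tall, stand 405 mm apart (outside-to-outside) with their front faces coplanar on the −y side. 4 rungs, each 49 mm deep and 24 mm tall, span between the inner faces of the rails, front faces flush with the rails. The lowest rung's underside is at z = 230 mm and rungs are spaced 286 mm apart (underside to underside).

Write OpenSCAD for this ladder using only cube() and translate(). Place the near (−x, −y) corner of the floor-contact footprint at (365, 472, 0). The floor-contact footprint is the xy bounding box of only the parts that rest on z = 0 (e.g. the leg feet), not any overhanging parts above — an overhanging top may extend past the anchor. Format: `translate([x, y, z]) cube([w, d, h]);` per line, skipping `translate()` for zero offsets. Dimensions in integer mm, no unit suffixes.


translate([365, 472, 0]) cube([31, 49, 1202]);
translate([739, 472, 0]) cube([31, 49, 1202]);
translate([396, 472, 230]) cube([343, 49, 24]);
translate([396, 472, 516]) cube([343, 49, 24]);
translate([396, 472, 802]) cube([343, 49, 24]);
translate([396, 472, 1088]) cube([343, 49, 24]);


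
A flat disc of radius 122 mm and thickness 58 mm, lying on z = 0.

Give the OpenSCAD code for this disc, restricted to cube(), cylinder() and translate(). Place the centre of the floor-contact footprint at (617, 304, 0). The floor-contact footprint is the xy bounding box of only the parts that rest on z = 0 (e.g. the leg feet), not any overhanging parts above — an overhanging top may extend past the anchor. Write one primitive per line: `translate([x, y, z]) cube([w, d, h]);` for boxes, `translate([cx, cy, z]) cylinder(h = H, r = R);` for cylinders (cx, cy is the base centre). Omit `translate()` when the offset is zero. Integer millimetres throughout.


translate([617, 304, 0]) cylinder(h = 58, r = 122);


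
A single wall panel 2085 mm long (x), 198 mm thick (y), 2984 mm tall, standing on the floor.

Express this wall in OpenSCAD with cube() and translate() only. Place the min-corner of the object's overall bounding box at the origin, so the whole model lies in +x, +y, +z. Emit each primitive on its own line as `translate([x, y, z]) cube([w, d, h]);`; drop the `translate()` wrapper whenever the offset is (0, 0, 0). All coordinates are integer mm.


cube([2085, 198, 2984]);


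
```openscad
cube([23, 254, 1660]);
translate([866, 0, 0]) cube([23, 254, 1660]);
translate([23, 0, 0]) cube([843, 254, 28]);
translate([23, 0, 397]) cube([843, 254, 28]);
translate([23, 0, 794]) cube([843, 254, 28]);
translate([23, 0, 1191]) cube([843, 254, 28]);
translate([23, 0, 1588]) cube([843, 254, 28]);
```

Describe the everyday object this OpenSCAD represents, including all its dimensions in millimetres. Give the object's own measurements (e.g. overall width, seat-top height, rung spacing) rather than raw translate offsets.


An open bookshelf. Two side panels, each 23 mm thick, 254 mm deep and 1660 mm tall, stand 889 mm apart (outside-to-outside). Between them sit 5 shelves, each 28 mm thick and 254 mm deep, spanning the full gap between the sides. The bottom shelf rests on the floor (its underside at z = 0) and the clear gap between one shelf's top and the next shelf's underside is 369 mm.


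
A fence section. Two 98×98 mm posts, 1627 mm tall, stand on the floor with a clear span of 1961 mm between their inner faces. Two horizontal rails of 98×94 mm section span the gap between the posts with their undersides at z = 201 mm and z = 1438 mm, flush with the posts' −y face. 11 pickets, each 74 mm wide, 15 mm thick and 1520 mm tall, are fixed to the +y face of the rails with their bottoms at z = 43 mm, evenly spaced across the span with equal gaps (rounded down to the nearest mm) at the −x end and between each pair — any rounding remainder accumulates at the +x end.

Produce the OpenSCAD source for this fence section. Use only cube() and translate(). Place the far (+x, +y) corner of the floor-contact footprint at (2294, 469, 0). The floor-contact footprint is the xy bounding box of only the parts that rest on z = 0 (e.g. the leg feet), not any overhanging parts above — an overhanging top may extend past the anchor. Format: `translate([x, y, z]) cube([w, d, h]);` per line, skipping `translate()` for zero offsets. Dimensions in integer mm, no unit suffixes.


translate([137, 371, 0]) cube([98, 98, 1627]);
translate([2196, 371, 0]) cube([98, 98, 1627]);
translate([235, 371, 201]) cube([1961, 98, 94]);
translate([235, 371, 1438]) cube([1961, 98, 94]);
translate([330, 469, 43]) cube([74, 15, 1520]);
translate([499, 469, 43]) cube([74, 15, 1520]);
translate([668, 469, 43]) cube([74, 15, 1520]);
translate([837, 469, 43]) cube([74, 15, 1520]);
translate([1006, 469, 43]) cube([74, 15, 1520]);
translate([1175, 469, 43]) cube([74, 15, 1520]);
translate([1344, 469, 43]) cube([74, 15, 1520]);
translate([1513, 469, 43]) cube([74, 15, 1520]);
translate([1682, 469, 43]) cube([74, 15, 1520]);
translate([1851, 469, 43]) cube([74, 15, 1520]);
translate([2020, 469, 43]) cube([74, 15, 1520]);


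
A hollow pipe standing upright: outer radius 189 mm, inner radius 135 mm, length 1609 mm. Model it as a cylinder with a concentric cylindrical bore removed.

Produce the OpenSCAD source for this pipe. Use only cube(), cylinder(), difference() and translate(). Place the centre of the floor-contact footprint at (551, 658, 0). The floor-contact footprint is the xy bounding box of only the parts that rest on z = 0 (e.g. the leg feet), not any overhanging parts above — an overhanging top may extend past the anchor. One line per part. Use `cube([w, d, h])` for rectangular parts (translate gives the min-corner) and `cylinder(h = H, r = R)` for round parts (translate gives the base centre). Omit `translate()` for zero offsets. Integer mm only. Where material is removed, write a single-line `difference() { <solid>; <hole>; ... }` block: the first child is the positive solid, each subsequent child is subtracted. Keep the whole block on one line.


difference() { translate([551, 658, 0]) cylinder(h = 1609, r = 189); translate([551, 658, 0]) cylinder(h = 1609, r = 135); }


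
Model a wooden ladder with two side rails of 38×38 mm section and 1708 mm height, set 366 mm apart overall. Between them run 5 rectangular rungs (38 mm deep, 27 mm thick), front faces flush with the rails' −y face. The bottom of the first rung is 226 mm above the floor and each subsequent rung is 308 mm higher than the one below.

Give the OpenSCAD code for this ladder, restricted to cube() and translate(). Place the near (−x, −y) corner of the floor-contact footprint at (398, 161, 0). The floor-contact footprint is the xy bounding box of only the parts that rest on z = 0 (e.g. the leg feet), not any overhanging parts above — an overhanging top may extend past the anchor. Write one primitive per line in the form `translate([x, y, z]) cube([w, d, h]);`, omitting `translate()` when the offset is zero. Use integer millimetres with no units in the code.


translate([398, 161, 0]) cube([38, 38, 1708]);
translate([726, 161, 0]) cube([38, 38, 1708]);
translate([436, 161, 226]) cube([290, 38, 27]);
translate([436, 161, 534]) cube([290, 38, 27]);
translate([436, 161, 842]) cube([290, 38, 27]);
translate([436, 161, 1150]) cube([290, 38, 27]);
translate([436, 161, 1458]) cube([290, 38, 27]);


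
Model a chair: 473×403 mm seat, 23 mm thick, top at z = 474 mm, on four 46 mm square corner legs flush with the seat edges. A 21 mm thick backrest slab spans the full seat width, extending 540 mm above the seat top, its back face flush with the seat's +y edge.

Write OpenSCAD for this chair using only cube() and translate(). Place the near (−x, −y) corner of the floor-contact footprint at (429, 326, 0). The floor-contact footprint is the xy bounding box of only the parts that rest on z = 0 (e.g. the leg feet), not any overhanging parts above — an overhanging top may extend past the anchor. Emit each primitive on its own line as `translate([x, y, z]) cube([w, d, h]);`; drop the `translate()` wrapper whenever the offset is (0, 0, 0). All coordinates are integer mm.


translate([429, 326, 451]) cube([473, 403, 23]);
translate([429, 326, 0]) cube([46, 46, 451]);
translate([856, 326, 0]) cube([46, 46, 451]);
translate([429, 683, 0]) cube([46, 46, 451]);
translate([856, 683, 0]) cube([46, 46, 451]);
translate([429, 708, 474]) cube([473, 21, 540]);


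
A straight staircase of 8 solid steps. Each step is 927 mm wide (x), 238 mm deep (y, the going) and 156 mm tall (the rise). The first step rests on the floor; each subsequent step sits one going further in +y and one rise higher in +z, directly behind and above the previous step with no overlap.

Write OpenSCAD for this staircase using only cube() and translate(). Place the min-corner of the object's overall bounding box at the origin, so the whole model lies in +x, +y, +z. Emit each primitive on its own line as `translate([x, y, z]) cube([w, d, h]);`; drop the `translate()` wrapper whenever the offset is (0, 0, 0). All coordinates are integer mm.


cube([927, 238, 156]);
translate([0, 238, 156]) cube([927, 238, 156]);
translate([0, 476, 312]) cube([927, 238, 156]);
translate([0, 714, 468]) cube([927, 238, 156]);
translate([0, 952, 624]) cube([927, 238, 156]);
translate([0, 1190, 780]) cube([927, 238, 156]);
translate([0, 1428, 936]) cube([927, 238, 156]);
translate([0, 1666, 1092]) cube([927, 238, 156]);


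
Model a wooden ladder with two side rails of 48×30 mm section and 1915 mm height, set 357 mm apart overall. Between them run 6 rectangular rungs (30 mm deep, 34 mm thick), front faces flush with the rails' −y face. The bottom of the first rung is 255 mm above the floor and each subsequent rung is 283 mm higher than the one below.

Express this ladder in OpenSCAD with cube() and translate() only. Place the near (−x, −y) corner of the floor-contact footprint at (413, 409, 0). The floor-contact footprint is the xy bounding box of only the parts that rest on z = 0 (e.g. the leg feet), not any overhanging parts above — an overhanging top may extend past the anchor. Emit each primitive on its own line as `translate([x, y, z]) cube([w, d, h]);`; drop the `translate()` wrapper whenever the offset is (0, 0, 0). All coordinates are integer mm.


translate([413, 409, 0]) cube([48, 30, 1915]);
translate([722, 409, 0]) cube([48, 30, 1915]);
translate([461, 409, 255]) cube([261, 30, 34]);
translate([461, 409, 538]) cube([261, 30, 34]);
translate([461, 409, 821]) cube([261, 30, 34]);
translate([461, 409, 1104]) cube([261, 30, 34]);
translate([461, 409, 1387]) cube([261, 30, 34]);
translate([461, 409, 1670]) cube([261, 30, 34]);


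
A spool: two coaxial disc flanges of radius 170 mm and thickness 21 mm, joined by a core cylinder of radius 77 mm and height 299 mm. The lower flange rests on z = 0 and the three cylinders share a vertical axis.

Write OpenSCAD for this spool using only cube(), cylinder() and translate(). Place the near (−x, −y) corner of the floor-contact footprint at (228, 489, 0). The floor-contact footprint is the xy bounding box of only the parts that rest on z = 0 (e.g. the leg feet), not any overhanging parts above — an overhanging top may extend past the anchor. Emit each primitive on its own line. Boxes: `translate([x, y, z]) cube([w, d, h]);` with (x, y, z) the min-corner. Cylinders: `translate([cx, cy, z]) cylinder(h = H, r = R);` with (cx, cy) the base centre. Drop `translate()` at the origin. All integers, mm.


translate([398, 659, 0]) cylinder(h = 21, r = 170);
translate([398, 659, 21]) cylinder(h = 299, r = 77);
translate([398, 659, 320]) cylinder(h = 21, r = 170);


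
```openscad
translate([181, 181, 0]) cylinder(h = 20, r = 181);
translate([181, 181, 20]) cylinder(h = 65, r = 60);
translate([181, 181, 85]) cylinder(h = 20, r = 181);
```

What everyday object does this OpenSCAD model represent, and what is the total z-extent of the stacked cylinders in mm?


A spool. The overall height is 105 mm.

Three coaxial cylinders, large–small–large — a spool. Two 20 mm flanges and a 65 mm core give 20 + 65 + 20 = 105 mm.


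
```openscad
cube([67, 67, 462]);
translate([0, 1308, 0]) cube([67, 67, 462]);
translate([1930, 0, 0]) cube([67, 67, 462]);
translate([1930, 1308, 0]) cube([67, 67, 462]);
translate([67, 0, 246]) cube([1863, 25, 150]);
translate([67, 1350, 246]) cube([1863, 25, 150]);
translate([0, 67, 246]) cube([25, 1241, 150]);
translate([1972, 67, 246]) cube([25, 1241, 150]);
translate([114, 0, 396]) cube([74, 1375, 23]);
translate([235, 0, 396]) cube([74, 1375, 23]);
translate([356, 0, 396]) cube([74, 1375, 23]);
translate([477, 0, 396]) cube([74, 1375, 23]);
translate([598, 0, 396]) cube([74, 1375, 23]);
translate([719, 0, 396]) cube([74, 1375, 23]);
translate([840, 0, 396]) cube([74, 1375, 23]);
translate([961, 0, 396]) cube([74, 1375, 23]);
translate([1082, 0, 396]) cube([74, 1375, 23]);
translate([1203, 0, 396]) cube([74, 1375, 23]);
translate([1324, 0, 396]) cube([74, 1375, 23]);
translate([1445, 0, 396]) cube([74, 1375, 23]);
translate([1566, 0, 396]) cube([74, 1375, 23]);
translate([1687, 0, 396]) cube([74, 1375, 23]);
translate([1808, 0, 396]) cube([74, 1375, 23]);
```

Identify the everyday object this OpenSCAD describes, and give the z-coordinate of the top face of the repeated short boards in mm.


A bed frame. The slat-top height is 419 mm.

Four posts, four rails, and a row of slats — a bed frame. Slats sit on the rails at z = 246 + 150 = 396; with slat thickness 23, the top is 419 mm.


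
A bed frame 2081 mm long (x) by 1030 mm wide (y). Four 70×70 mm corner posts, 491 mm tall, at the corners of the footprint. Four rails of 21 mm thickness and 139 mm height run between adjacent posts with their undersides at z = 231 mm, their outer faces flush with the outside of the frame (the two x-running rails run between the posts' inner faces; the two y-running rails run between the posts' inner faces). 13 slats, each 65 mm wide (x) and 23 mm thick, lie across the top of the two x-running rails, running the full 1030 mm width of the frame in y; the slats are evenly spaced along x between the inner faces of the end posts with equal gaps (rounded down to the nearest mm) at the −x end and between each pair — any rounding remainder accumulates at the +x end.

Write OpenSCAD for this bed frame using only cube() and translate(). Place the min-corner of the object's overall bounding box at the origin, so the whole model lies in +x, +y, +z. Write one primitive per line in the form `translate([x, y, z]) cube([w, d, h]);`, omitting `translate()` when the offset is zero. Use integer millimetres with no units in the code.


cube([70, 70, 491]);
translate([0, 960, 0]) cube([70, 70, 491]);
translate([2011, 0, 0]) cube([70, 70, 491]);
translate([2011, 960, 0]) cube([70, 70, 491]);
translate([70, 0, 231]) cube([1941, 21, 139]);
translate([70, 1009, 231]) cube([1941, 21, 139]);
translate([0, 70, 231]) cube([21, 890, 139]);
translate([2060, 70, 231]) cube([21, 890, 139]);
translate([148, 0, 370]) cube([65, 1030, 23]);
translate([291, 0, 370]) cube([65, 1030, 23]);
translate([434, 0, 370]) cube([65, 1030, 23]);
translate([577, 0, 370]) cube([65, 1030, 23]);
translate([720, 0, 370]) cube([65, 1030, 23]);
translate([863, 0, 370]) cube([65, 1030, 23]);
translate([1006, 0, 370]) cube([65, 1030, 23]);
translate([1149, 0, 370]) cube([65, 1030, 23]);
translate([1292, 0, 370]) cube([65, 1030, 23]);
translate([1435, 0, 370]) cube([65, 1030, 23]);
translate([1578, 0, 370]) cube([65, 1030, 23]);
translate([1721, 0, 370]) cube([65, 1030, 23]);
translate([1864, 0, 370]) cube([65, 1030, 23]);


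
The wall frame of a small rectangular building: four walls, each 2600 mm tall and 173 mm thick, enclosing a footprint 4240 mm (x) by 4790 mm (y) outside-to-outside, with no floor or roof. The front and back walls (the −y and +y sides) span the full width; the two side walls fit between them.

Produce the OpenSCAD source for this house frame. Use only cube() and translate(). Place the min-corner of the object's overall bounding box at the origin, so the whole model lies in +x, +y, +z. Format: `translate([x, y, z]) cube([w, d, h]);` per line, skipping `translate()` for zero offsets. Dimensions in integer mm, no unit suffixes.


cube([4240, 173, 2600]);
translate([0, 4617, 0]) cube([4240, 173, 2600]);
translate([0, 173, 0]) cube([173, 4444, 2600]);
translate([4067, 173, 0]) cube([173, 4444, 2600]);


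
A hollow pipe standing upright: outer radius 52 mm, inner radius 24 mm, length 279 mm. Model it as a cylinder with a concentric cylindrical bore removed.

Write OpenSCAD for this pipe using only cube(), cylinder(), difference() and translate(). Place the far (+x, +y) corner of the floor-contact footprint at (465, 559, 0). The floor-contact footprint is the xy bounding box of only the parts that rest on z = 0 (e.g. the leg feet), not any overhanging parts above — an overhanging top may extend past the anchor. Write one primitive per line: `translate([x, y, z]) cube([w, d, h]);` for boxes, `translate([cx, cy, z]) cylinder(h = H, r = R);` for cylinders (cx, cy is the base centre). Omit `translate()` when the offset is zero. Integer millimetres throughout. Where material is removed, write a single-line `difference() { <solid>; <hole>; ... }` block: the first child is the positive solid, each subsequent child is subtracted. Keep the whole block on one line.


difference() { translate([413, 507, 0]) cylinder(h = 279, r = 52); translate([413, 507, 0]) cylinder(h = 279, r = 24); }
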